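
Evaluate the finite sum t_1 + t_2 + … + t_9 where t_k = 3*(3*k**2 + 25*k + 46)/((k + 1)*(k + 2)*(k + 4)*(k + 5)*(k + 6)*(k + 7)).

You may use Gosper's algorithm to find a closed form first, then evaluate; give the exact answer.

Step 1: r(k) = (k + 1)*(k + 4)*(25*k + 3*(k + 1)**2 + 71)/((k + 3)*(k + 8)*(3*k**2 + 25*k + 46)).
Normal form (A,B,C) = (k + 1, k + 8, k**3 + 34*k**2/3 + 121*k/3 + 46).
Solve (k + 1)·f(k+1) − (k + 7)·f(k) = k**3 + 34*k**2/3 + 121*k/3 + 46.
deg f ≤ 6 (via 1,1,3).
Solve for f: f(k) = k*(k + 2)*(k + 3)*(k + 5)*(k**2 + 11*k + 34)/72 (degree 6 ≤ 6).
Get s_k = R·t_k = k*(k**2 + 11*k + 34)/(8*(k**3 + 11*k**2 + 34*k + 24)) with R(k) = B(k−1)f(k)/C(k) = k*(k + 2)*(k + 5)*(k + 7)*(k**2 + 11*k + 34)/(24*(3*k**2 + 25*k + 46)).
Verify: 3*(3*k**2 + 25*k + 46)/(k**6 + 25*k**5 + 247*k**4 + 1219*k**3 + 3112*k**2 + 3796*k + 1680) matches t_k.
Evaluate s at k=10 and k=1: 305/2464 and 23/280; difference 513/12320.

Σ = 513/12320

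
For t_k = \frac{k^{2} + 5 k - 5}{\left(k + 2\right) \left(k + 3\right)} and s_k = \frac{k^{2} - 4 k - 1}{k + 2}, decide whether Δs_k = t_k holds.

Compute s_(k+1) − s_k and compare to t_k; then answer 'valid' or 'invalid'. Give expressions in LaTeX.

s_(k+1) = (k**2 - 2*k - 4)/(k + 3)
s_(k+1) − s_k = (k**2 + 5*k - 5)/(k**2 + 5*k + 6)
(s_(k+1) − s_k) − t_k = 0

valid; difference matches t_k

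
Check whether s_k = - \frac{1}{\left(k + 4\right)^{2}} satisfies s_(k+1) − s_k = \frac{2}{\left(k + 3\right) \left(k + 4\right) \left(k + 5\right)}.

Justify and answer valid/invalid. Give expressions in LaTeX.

Invalid: residual \frac{- 3 k - 13}{k^{5} + 21 k^{4} + 175 k^{3} + 723 k^{2} + 1480 k + 1200} ≠ 0.

s_(k+1) = -1/(k + 5)**2
s_(k+1) − s_k = -1/(k + 5)**2 + (k + 4)**(-2)
(s_(k+1) − s_k) − t_k = (-3*k - 13)/(k**5 + 21*k**4 + 175*k**3 + 723*k**2 + 1480*k + 1200)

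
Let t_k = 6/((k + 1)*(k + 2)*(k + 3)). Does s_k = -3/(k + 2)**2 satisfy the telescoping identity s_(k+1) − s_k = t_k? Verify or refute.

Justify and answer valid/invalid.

Invalid: residual 3*(-3*k - 7)/(k**5 + 11*k**4 + 47*k**3 + 97*k**2 + 96*k + 36) ≠ 0.

s_(k+1) = -3/(k + 3)**2
s_(k+1) − s_k = -3/(k + 3)**2 + 3/(k + 2)**2
(s_(k+1) − s_k) − t_k = 3*(-3*k - 7)/(k**5 + 11*k**4 + 47*k**3 + 97*k**2 + 96*k + 36)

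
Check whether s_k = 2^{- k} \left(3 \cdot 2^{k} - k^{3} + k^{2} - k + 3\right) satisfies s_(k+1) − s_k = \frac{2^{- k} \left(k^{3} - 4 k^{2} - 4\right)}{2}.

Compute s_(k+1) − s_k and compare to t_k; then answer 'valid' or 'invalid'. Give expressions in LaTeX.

s_(k+1) = (6*2**k - k - (k + 1)**3 + (k + 1)**2 + 2)/(2*2**k)
s_(k+1) − s_k = (k**3 - 4*k**2 - 4)/(2*2**k)
(s_(k+1) − s_k) − t_k = 0

Valid: the claim telescopes to t_k.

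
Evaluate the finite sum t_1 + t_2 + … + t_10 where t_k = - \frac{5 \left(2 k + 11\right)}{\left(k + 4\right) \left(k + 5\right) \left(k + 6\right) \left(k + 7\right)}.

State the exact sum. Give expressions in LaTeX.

Σ = -44/357

Step 1: r(k) = (k + 4)*(2*k + 13)/((k + 8)*(2*k + 11)).
So A=k + 4 and B=k + 8, with C=k + 11/2.
Set up (k + 4)·f(k+1) − (k + 7)·f(k) − (k + 11/2) = 0.
From deg A=1, deg B=1, deg C=1: d=3.
Solving with deg f ≤ 3: f(k) = k*(k + 5)*(k + 10)/48.
So s_k = (B(k−1)f/C)·t_k = (k*(k + 5)*(k + 7)*(k + 10)/(24*(2*k + 11)))·t_k = 5*k*(-k - 10)/(24*(k**2 + 10*k + 24)).
s_(k+1) − s_k = 5*(-2*k - 11)/(k**4 + 22*k**3 + 179*k**2 + 638*k + 840) = t_k.
Telescoping: Σ = s_(11) − s_(1) = -77/408 − (-11/168) = -44/357.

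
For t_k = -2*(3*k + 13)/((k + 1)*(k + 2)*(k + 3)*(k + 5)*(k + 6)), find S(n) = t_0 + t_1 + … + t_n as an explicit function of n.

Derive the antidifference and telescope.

S(n) = (-n**3 - 11*n**2 - 36*n - 26)/(5*(n**3 + 11*n**2 + 36*n + 36))

t_(k+1)/t_k = (k + 1)*(k + 5)*(3*k + 16)/((k + 4)*(k + 7)*(3*k + 13)).
Take A(k)=k + 1, B(k)=k + 7, C(k)=k**2 + 25*k/3 + 52/3.
f must satisfy (k + 1)·f(k+1) − (k + 6)·f(k) = k**2 + 25*k/3 + 52/3.
d = 5 from the (1,1,2) case.
Match coefficients ⇒ f(k) = k*(k + 3)*(k + 4)*(k**2 + 8*k + 17)/30.
So s_k = (B(k−1)f/C)·t_k = (k*(k + 3)*(k + 6)*(k**2 + 8*k + 17)/(10*(3*k + 13)))·t_k = k*(-k**2 - 8*k - 17)/(5*(k**3 + 8*k**2 + 17*k + 10)).
Check: Δs_k = 2*(-3*k - 13)/(k**5 + 17*k**4 + 107*k**3 + 307*k**2 + 396*k + 180). ✓
Evaluate: s_(n+1) = (-n**3 - 11*n**2 - 36*n - 26)/(5*(n**3 + 11*n**2 + 36*n + 36)); subtract s_(0) = 0 ⇒ S(n) = (-n**3 - 11*n**2 - 36*n - 26)/(5*(n**3 + 11*n**2 + 36*n + 36)).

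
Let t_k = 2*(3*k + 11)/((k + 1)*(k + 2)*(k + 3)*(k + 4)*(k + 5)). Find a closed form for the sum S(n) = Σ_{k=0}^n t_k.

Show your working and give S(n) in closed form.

t_(k+1)/t_k = (k + 1)*(3*k + 14)/((k + 6)*(3*k + 11)).
Normal form (A,B,C) = (k + 1, k + 6, k + 11/3).
f must satisfy (k + 1)·f(k+1) − (k + 5)·f(k) = k + 11/3.
d = 4 from the (1,1,1) case.
Solve for f: f(k) = k*(k + 3)*(k**2 + 7*k + 14)/24 (degree 4 ≤ 4).
Get s_k = R·t_k = k*(k**2 + 7*k + 14)/(4*(k**3 + 7*k**2 + 14*k + 8)) with R(k) = B(k−1)f(k)/C(k) = k*(k + 3)*(k + 5)*(k**2 + 7*k + 14)/(8*(3*k + 11)).
s_(k+1) − s_k = 2*(3*k + 11)/(k**5 + 15*k**4 + 85*k**3 + 225*k**2 + 274*k + 120) = t_k.
s_(n+1) = (n**3 + 10*n**2 + 31*n + 22)/(4*(n**3 + 10*n**2 + 31*n + 30)) and s_(0) = 0, so S(n) = (n**3 + 10*n**2 + 31*n + 22)/(4*(n**3 + 10*n**2 + 31*n + 30)).

S(n) = (n**3 + 10*n**2 + 31*n + 22)/(4*(n**3 + 10*n**2 + 31*n + 30))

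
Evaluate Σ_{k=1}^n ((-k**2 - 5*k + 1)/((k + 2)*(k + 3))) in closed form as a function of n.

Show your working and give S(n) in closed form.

S(n) = n*(-3*n - 2)/(3*(n + 3))

Ratio r(k) = (k + 2)*(5*k + (k + 1)**2 + 4)/((k + 4)*(k**2 + 5*k - 1)).
Normal form (A,B,C) = (k + 2, k + 4, k**2 + 5*k - 1).
Solve (k + 2)·f(k+1) − (k + 3)·f(k) = k**2 + 5*k - 1.
Bound: deg f ≤ 2.
Match coefficients ⇒ f(k) = k*(2*k - 3)/2.
Certificate R = B(k−1)f/C = k*(k + 3)*(2*k - 3)/(2*(k**2 + 5*k - 1)) gives s_k = k*(3 - 2*k)/(2*(k + 2)).
Verify: (-k**2 - 5*k + 1)/(k**2 + 5*k + 6) matches t_k.
Evaluate: s_(n+1) = (-2*n**2 - n + 1)/(2*(n + 3)); subtract s_(1) = 1/6 ⇒ S(n) = n*(-3*n - 2)/(3*(n + 3)).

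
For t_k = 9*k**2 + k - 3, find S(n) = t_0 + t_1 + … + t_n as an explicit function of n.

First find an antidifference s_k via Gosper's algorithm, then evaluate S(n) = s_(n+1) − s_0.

S(n) = 3*n**3 + 5*n**2 - n - 3

t_(k+1)/t_k = (k + 9*(k + 1)**2 - 2)/(9*k**2 + k - 3).
Take A(k)=1, B(k)=1, C(k)=k**2 + k/9 - 1/3.
f must satisfy (1)·f(k+1) − (1)·f(k) = k**2 + k/9 - 1/3.
Bound: deg f ≤ 3.
Match coefficients ⇒ f(k) = k*(3*k**2 - 4*k - 2)/9.
So s_k = (B(k−1)f/C)·t_k = (k*(3*k**2 - 4*k - 2)/(9*k**2 + k - 3))·t_k = k*(3*k**2 - 4*k - 2).
s_(k+1) − s_k = 9*k**2 + k - 3 = t_k.
Evaluate: s_(n+1) = 3*n**3 + 5*n**2 - n - 3; subtract s_(0) = 0 ⇒ S(n) = 3*n**3 + 5*n**2 - n - 3.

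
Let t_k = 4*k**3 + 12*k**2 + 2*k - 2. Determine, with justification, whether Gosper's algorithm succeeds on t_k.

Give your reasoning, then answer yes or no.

r(k) = (k + 2*(k + 1)**3 + 6*(k + 1)**2)/(2*k**3 + 6*k**2 + k - 1) after simplifying.
Factor: A=1; B=1; C=k**3 + 3*k**2 + k/2 - 1/2.
f must satisfy (1)·f(k+1) − (1)·f(k) = k**3 + 3*k**2 + k/2 - 1/2.
deg f ≤ 4 (via 0,0,3).
Coefficient equations give f(k) = k*(k**3 + 2*k**2 - 4*k - 1)/4.
Then R = B(k−1)f/C = k*(k**3 + 2*k**2 - 4*k - 1)/(2*(2*k**3 + 6*k**2 + k - 1)), so s_k = R(k)·t_k = k*(k**3 + 2*k**2 - 4*k - 1).
Verify: 4*k**3 + 12*k**2 + 2*k - 2 matches t_k.

Yes. s_k = k*(k**3 + 2*k**2 - 4*k - 1).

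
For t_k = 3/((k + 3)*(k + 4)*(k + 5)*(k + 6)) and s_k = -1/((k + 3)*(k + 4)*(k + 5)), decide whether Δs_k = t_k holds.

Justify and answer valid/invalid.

Valid — Δs_k = t_k.

s_(k+1) = -1/((k + 4)*(k + 5)*(k + 6))
s_(k+1) − s_k = 3/((k + 3)*(k + 4)*(k + 5)*(k + 6))
(s_(k+1) − s_k) − t_k = 0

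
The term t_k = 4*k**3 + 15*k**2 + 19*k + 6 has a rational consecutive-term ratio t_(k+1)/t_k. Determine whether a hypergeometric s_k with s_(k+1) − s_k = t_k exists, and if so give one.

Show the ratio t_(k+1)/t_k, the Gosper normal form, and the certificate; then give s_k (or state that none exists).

s_k = k*(k**3 + 3*k**2 + 3*k - 1)

Compute t_(k+1)/t_k: get (4*k**3 + 27*k**2 + 61*k + 44)/(4*k**3 + 15*k**2 + 19*k + 6).
So A=1 and B=1, with C=k**3 + 15*k**2/4 + 19*k/4 + 3/2.
Solve (1)·f(k+1) − (1)·f(k) = k**3 + 15*k**2/4 + 19*k/4 + 3/2.
From deg A=0, deg B=0, deg C=3: d=4.
Match coefficients ⇒ f(k) = k*(k**3 + 3*k**2 + 3*k - 1)/4.
Get s_k = R·t_k = k*(k**3 + 3*k**2 + 3*k - 1) with R(k) = B(k−1)f(k)/C(k) = k*(k**3 + 3*k**2 + 3*k - 1)/(4*k**3 + 15*k**2 + 19*k + 6).
Verify: 4*k**3 + 15*k**2 + 19*k + 6 matches t_k.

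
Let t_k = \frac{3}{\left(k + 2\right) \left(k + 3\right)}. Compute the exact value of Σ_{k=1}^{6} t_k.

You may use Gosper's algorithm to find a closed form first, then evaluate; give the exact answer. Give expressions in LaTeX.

Step 1: r(k) = (k + 2)/(k + 4).
So A=k + 2 and B=k + 4, with C=1.
Solve (k + 2)·f(k+1) − (k + 3)·f(k) = 1.
Bound: deg f ≤ 1.
Solving with deg f ≤ 1: f(k) = k/2.
Get s_k = R·t_k = 3*k/(2*(k + 2)) with R(k) = B(k−1)f(k)/C(k) = k*(k + 3)/2.
s_(k+1) − s_k = 3/(k**2 + 5*k + 6) = t_k.
Telescoping: Σ = s_(7) − s_(1) = 7/6 − (1/2) = 2/3.

Σ = 2/3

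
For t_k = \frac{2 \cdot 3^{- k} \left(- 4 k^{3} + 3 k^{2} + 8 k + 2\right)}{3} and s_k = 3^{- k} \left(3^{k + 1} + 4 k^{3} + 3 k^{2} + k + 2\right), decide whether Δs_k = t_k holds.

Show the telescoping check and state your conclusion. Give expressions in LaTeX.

valid; difference matches t_k

s_(k+1) = (9*3**k + 4*k**3 + 15*k**2 + 19*k + 10)/(3*3**k)
s_(k+1) − s_k = 2*(-4*k**3 + 3*k**2 + 8*k + 2)/(3*3**k)
(s_(k+1) − s_k) − t_k = 0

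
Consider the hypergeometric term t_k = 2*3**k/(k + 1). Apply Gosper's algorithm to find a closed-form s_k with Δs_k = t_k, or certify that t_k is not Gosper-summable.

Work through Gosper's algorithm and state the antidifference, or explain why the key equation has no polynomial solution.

none — t_k is not Gosper-summable

Ratio r(k) = 3*(k + 1)/(k + 2).
So A=3*k + 3 and B=k + 2, with C=1.
f must satisfy (3*k + 3)·f(k+1) − (k + 1)·f(k) = 1.
From deg A=1, deg B=1, deg C=0: d=-1.
Bound -1 < 0, so the key equation has no polynomial solution.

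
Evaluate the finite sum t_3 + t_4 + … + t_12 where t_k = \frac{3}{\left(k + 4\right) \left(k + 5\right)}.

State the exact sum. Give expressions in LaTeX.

Ratio r(k) = (k + 4)/(k + 6).
Factor: A=k + 4; B=k + 6; C=1.
Key eq: (k + 4)·f(k+1) = (k + 5)·f(k) + (1).
Degrees (1,1,0) ⇒ d ≤ 1.
Solving with deg f ≤ 1: f(k) = k/4.
R(k) = B(k−1)·f(k)/C(k) = k*(k + 5)/4; s_k = R·t_k = 3*k/(4*(k + 4)).
Verify: 3/(k**2 + 9*k + 20) matches t_k.
Sum = s_(13) − s_(3); s_(13) = 39/68, s_(3) = 9/28 ⇒ 30/119.

Σ = 30/119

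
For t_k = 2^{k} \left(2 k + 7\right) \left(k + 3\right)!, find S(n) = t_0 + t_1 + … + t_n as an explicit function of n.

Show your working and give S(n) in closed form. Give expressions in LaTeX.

Compute t_(k+1)/t_k: get 2*(k + 4)*(2*k + 9)/(2*k + 7).
Factor: A=2*k + 8; B=1; C=k + 7/2.
Need (2*k + 8)·f(k+1) − (1)·f(k) = k + 7/2.
d = 0 from the (1,0,1) case.
Solve for f: f(k) = 1/2 (degree 0 ≤ 0).
Certificate R = B(k−1)f/C = 1/(2*k + 7) gives s_k = 2**k*factorial(k + 3).
Verify: 2**k*(2*k + 7)*factorial(k + 3) matches t_k.
Σ_(k=0)^n t_k = s_(n+1) − s_(0) = (2**(n + 1)*factorial(n + 4)) − (6), i.e. 2*2**n*factorial(n + 4) - 6.

S(n) = 2 \cdot 2^{n} \left(n + 4\right)! - 6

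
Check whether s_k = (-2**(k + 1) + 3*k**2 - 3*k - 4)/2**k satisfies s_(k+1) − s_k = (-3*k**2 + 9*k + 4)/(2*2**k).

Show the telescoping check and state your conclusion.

s_(k+1) = (-4*2**k + 3*k**2 + 3*k - 4)/(2*2**k)
s_(k+1) − s_k = (-3*k**2 + 9*k + 4)/(2*2**k)
(s_(k+1) − s_k) − t_k = 0

valid (s_(k+1) − s_k reduces to t_k)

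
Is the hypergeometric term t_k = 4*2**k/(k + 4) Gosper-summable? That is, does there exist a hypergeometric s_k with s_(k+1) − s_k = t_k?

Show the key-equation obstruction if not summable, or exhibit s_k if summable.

Step 1: r(k) = 2*(k + 4)/(k + 5).
Factor: A=2*k + 8; B=k + 5; C=1.
f must satisfy (2*k + 8)·f(k+1) − (k + 4)·f(k) = 1.
deg f ≤ -1 (via 1,1,0).
deg f ≤ -1 is impossible — no certificate.

No; the degree bound rules out any f.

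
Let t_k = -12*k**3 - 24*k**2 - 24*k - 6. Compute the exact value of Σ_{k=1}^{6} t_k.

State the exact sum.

Ratio r(k) = (2*k**3 + 10*k**2 + 18*k + 11)/(2*k**3 + 4*k**2 + 4*k + 1).
Gosper form: A/B · C(k+1)/C(k) with A=1, B=1, C=k**3 + 2*k**2 + 2*k + 1/2.
f must satisfy (1)·f(k+1) − (1)·f(k) = k**3 + 2*k**2 + 2*k + 1/2.
deg f ≤ 4 (via 0,0,3).
Solve for f: f(k) = k*(3*k**3 + 2*k**2 + 3*k - 2)/12 (degree 4 ≤ 4).
Then R = B(k−1)f/C = k*(3*k**3 + 2*k**2 + 3*k - 2)/(6*(2*k**3 + 4*k**2 + 4*k + 1)), so s_k = R(k)·t_k = k*(-3*k**3 - 2*k**2 - 3*k + 2).
Δs = -12*k**3 - 24*k**2 - 24*k - 6, as required.
Evaluate s at k=7 and k=1: -8022 and -6; difference -8016.

Σ = -8016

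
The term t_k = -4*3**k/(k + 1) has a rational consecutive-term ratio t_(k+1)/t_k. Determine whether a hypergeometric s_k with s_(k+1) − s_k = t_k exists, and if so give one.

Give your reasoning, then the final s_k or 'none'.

Ratio r(k) = 3*(k + 1)/(k + 2).
Take A(k)=3*k + 3, B(k)=k + 2, C(k)=1.
Set up (3*k + 3)·f(k+1) − (k + 1)·f(k) − (1) = 0.
Bound: deg f ≤ -1.
Negative degree bound (-1): no f exists, t_k not Gosper-summable.

no hypergeometric antidifference exists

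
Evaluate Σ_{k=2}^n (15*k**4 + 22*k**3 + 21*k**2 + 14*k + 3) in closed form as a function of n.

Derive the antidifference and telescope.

Step 1: r(k) = (15*k**4 + 82*k**3 + 177*k**2 + 182*k + 75)/(15*k**4 + 22*k**3 + 21*k**2 + 14*k + 3).
So A=1 and B=1, with C=k**4 + 22*k**3/15 + 7*k**2/5 + 14*k/15 + 1/5.
Need (1)·f(k+1) − (1)·f(k) = k**4 + 22*k**3/15 + 7*k**2/5 + 14*k/15 + 1/5.
Bound: deg f ≤ 5.
Coefficient equations give f(k) = k*(k**2 - k + 1)*(3*k**2 + k - 1)/15.
Certificate R = B(k−1)f/C = k*(k**2 - k + 1)*(3*k**2 + k - 1)/(15*k**4 + 22*k**3 + 21*k**2 + 14*k + 3) gives s_k = k*(3*k**4 - 2*k**3 + k**2 + 2*k - 1).
Verify: 15*k**4 + 22*k**3 + 21*k**2 + 14*k + 3 matches t_k.
Evaluate: s_(n+1) = 3*n**5 + 13*n**4 + 23*n**3 + 23*n**2 + 13*n + 3; subtract s_(2) = 78 ⇒ S(n) = 3*n**5 + 13*n**4 + 23*n**3 + 23*n**2 + 13*n - 75.

S(n) = 3*n**5 + 13*n**4 + 23*n**3 + 23*n**2 + 13*n - 75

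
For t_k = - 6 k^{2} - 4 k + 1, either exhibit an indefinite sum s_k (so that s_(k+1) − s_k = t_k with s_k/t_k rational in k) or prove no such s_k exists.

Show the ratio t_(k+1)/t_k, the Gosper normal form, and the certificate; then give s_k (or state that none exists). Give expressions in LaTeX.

r(k) = (6*k**2 + 16*k + 9)/(6*k**2 + 4*k - 1) after simplifying.
Normal form (A,B,C) = (1, 1, k**2 + 2*k/3 - 1/6).
f must satisfy (1)·f(k+1) − (1)·f(k) = k**2 + 2*k/3 - 1/6.
From deg A=0, deg B=0, deg C=2: d=3.
Solving with deg f ≤ 3: f(k) = k*(2*k**2 - k - 2)/6.
So s_k = (B(k−1)f/C)·t_k = (k*(2*k**2 - k - 2)/(6*k**2 + 4*k - 1))·t_k = k*(-2*k**2 + k + 2).
Check: Δs_k = -6*k**2 - 4*k + 1. ✓

s_k = k \left(- 2 k^{2} + k + 2\right)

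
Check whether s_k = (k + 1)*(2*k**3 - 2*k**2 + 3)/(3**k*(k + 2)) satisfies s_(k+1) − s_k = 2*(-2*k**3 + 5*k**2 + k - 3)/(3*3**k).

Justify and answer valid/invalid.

Invalid: residual (4*k**4 + 4*k**3 - 28*k**2 + 2*k + 21)/(3*3**k*(k**2 + 5*k + 6)) ≠ 0.

s_(k+1) = (k + 2)*(2*(k + 1)**3 - 2*(k + 1)**2 + 3)/(3*3**k*(k + 3))
s_(k+1) − s_k = (-4*k**5 - 6*k**4 + 32*k**3 + 36*k**2 - 16*k - 15)/(3*3**k*(k**2 + 5*k + 6))
(s_(k+1) − s_k) − t_k = (4*k**4 + 4*k**3 - 28*k**2 + 2*k + 21)/(3*3**k*(k**2 + 5*k + 6))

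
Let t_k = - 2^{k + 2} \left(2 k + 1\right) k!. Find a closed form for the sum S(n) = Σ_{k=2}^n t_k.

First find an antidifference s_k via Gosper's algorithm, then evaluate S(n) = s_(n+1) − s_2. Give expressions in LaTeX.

S(n) = - 8 \cdot 2^{n} \left(n + 1\right)! + 32

r(k) = 2*(k + 1)*(2*k + 3)/(2*k + 1) after simplifying.
A = 2*k + 2, B = 1, C = k + 1/2.
Need (2*k + 2)·f(k+1) − (1)·f(k) = k + 1/2.
From deg A=1, deg B=0, deg C=1: d=0.
Solving with deg f ≤ 0: f(k) = 1/2.
Then R = B(k−1)f/C = 1/(2*k + 1), so s_k = R(k)·t_k = -2**(k + 2)*factorial(k).
Δs = -2**(k + 2)*(2*k + 1)*factorial(k), as required.
Telescope: S(n) = s_(n+1) − s_(2) = -2**(n + 3)*factorial(n + 1) − (-32) = -8*2**n*factorial(n + 1) + 32.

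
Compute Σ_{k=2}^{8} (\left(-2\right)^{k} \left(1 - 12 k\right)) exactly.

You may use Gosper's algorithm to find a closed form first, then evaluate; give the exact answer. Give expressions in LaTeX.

Ratio r(k) = 2*(-12*k - 11)/(12*k - 1).
A = -2, B = 1, C = k - 1/12.
Solve (-2)·f(k+1) − (1)·f(k) = k - 1/12.
deg f ≤ 1 (via 0,0,1).
Match coefficients ⇒ f(k) = -(4*k - 3)/12.
Certificate R = B(k−1)f/C = -(4*k - 3)/(12*k - 1) gives s_k = (-2)**k*(4*k - 3).
s_(k+1) − s_k = (-2)**k*(1 - 12*k) = t_k.
Sum = s_(9) − s_(2); s_(9) = -16896, s_(2) = 20 ⇒ -16916.

Σ = -16916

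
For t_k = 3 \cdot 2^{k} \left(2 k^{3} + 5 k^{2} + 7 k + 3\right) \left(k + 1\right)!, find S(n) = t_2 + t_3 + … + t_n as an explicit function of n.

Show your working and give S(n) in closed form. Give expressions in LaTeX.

S(n) = 6 \cdot 2^{n} n^{4} n! + 24 \cdot 2^{n} n^{3} n! + 36 \cdot 2^{n} n^{2} n! + 30 \cdot 2^{n} n n! + 12 \cdot 2^{n} n! - 216

r(k) = 2*(2*k**4 + 15*k**3 + 45*k**2 + 63*k + 34)/(2*k**3 + 5*k**2 + 7*k + 3) after simplifying.
Normal form (A,B,C) = (2*k + 4, 1, k**3 + 5*k**2/2 + 7*k/2 + 3/2).
f must satisfy (2*k + 4)·f(k+1) − (1)·f(k) = k**3 + 5*k**2/2 + 7*k/2 + 3/2.
Degrees (1,0,3) ⇒ d ≤ 2.
Coefficient equations give f(k) = (k**2 - k + 1)/2.
R(k) = B(k−1)·f(k)/C(k) = (k**2 - k + 1)/(2*k**3 + 5*k**2 + 7*k + 3); s_k = R·t_k = 3*2**k*(k**2 - k + 1)*factorial(k + 1).
Check: Δs_k = 3*2**k*(2*k**3 + 5*k**2 + 7*k + 3)*factorial(k + 1). ✓
Evaluate: s_(n+1) = 6*2**n*(n**2 + n + 1)*factorial(n + 2); subtract s_(2) = 216 ⇒ S(n) = 6*2**n*n**4*factorial(n) + 24*2**n*n**3*factorial(n) + 36*2**n*n**2*factorial(n) + 30*2**n*n*factorial(n) + 12*2**n*factorial(n) - 216.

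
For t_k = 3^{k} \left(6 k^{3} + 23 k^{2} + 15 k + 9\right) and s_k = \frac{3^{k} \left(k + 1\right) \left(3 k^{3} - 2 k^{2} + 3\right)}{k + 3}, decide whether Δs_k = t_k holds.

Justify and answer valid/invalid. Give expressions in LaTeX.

Invalid: residual \frac{3^{k} \left(- 12 k^{4} - 76 k^{3} - 172 k^{2} - 108 k - 48\right)}{k^{2} + 7 k + 12} ≠ 0.

s_(k+1) = 3**(k + 1)*(k + 2)*(3*(k + 1)**3 - 2*(k + 1)**2 + 3)/(k + 4)
s_(k+1) − s_k = 3**k*(6*k**5 + 53*k**4 + 172*k**3 + 218*k**2 + 135*k + 60)/(k**2 + 7*k + 12)
(s_(k+1) − s_k) − t_k = 3**k*(-12*k**4 - 76*k**3 - 172*k**2 - 108*k - 48)/(k**2 + 7*k + 12)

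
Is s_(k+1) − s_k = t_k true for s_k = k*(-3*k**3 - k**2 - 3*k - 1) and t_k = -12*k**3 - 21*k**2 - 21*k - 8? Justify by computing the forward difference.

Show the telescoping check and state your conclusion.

s_(k+1) = -(k + 1)*(3*k + 3*(k + 1)**3 + (k + 1)**2 + 4)
s_(k+1) − s_k = -12*k**3 - 21*k**2 - 21*k - 8
(s_(k+1) − s_k) − t_k = 0

valid (s_(k+1) − s_k reduces to t_k)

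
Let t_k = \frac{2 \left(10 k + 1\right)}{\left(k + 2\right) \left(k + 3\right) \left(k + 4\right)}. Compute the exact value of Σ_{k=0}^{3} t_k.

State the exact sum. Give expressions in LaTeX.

t_(k+1)/t_k = (k + 2)*(10*k + 11)/((k + 5)*(10*k + 1)).
Gosper form: A/B · C(k+1)/C(k) with A=k + 2, B=k + 5, C=k + 1/10.
Key eq: (k + 2)·f(k+1) = (k + 4)·f(k) + (k + 1/10).
deg f ≤ 2 (via 1,1,1).
Coefficient equations give f(k) = k*(7*k - 5)/40.
So s_k = (B(k−1)f/C)·t_k = (k*(k + 4)*(7*k - 5)/(4*(10*k + 1)))·t_k = k*(7*k - 5)/(2*(k + 2)*(k + 3)).
Verify: 2*(10*k + 1)/(k**3 + 9*k**2 + 26*k + 24) matches t_k.
Sum = s_(4) − s_(0); s_(4) = 23/21, s_(0) = 0 ⇒ 23/21.

Σ = 23/21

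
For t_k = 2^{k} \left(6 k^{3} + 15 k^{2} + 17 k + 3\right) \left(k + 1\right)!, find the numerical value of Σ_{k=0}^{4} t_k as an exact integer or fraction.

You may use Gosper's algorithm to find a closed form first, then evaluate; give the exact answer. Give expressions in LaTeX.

Σ = 1405439

The ratio is 2*(6*k**4 + 45*k**3 + 131*k**2 + 171*k + 82)/(6*k**3 + 15*k**2 + 17*k + 3).
So A=2*k + 4 and B=1, with C=k**3 + 5*k**2/2 + 17*k/6 + 1/2.
Need (2*k + 4)·f(k+1) − (1)·f(k) = k**3 + 5*k**2/2 + 17*k/6 + 1/2.
deg f ≤ 2 (via 1,0,3).
Solving with deg f ≤ 2: f(k) = (3*k**2 - 3*k + 1)/6.
R(k) = B(k−1)·f(k)/C(k) = (3*k**2 - 3*k + 1)/(6*k**3 + 15*k**2 + 17*k + 3); s_k = R·t_k = 2**k*(3*k**2 - 3*k + 1)*factorial(k + 1).
Check: Δs_k = 2**k*(6*k**3 + 15*k**2 + 17*k + 3)*factorial(k + 1). ✓
Evaluate s at k=5 and k=0: 1405440 and 1; difference 1405439.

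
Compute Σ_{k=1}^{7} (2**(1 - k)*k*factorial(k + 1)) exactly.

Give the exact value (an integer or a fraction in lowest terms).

Σ = 5666

Ratio r(k) = (k + 1)*(k + 2)/(2*k).
A = k/2 + 1, B = 1, C = k.
Need (k/2 + 1)·f(k+1) − (1)·f(k) = k.
From deg A=1, deg B=0, deg C=1: d=0.
A polynomial solution: f(k) = 2.
Get s_k = R·t_k = 2**(2 - k)*factorial(k + 1) with R(k) = B(k−1)f(k)/C(k) = 2/k.
Δs = 2**(1 - k)*k*factorial(k + 1), as required.
Evaluate s at k=8 and k=1: 5670 and 4; difference 5666.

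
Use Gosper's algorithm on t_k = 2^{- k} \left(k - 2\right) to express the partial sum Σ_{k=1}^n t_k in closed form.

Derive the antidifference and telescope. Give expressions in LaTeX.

S(n) = - 2^{- n} n

r(k) = (k - 1)/(2*(k - 2)) after simplifying.
So A=1/2 and B=1, with C=k - 2.
f must satisfy (1/2)·f(k+1) − (1)·f(k) = k - 2.
From deg A=0, deg B=0, deg C=1: d=1.
A polynomial solution: f(k) = -2*(k - 1).
So s_k = (B(k−1)f/C)·t_k = (-2*(k - 1)/(k - 2))·t_k = 2**(1 - k)*(1 - k).
Verify: (k - 2)/2**k matches t_k.
Telescope: S(n) = s_(n+1) − s_(1) = -n/2**n − (0) = -n/2**n.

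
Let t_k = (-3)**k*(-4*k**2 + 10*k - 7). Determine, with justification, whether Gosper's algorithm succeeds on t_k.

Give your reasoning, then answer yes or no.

The ratio is 3*(-4*k**2 + 2*k - 1)/(4*k**2 - 10*k + 7).
A = -3, B = 1, C = k**2 - 5*k/2 + 7/4.
f must satisfy (-3)·f(k+1) − (1)·f(k) = k**2 - 5*k/2 + 7/4.
From deg A=0, deg B=0, deg C=2: d=2.
A polynomial solution: f(k) = -(k - 2)**2/4.
Then R = B(k−1)f/C = -(k - 2)**2/(4*k**2 - 10*k + 7), so s_k = R(k)·t_k = (-3)**k*(k**2 - 4*k + 4).
Check: Δs_k = (-3)**k*(-4*k**2 + 10*k - 7). ✓

Yes. s_k = (-3)**k*(k**2 - 4*k + 4).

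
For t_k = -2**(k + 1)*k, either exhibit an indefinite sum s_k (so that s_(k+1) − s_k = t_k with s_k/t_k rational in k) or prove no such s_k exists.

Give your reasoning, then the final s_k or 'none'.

Ratio r(k) = 2 + 2/k.
Take A(k)=2, B(k)=1, C(k)=k.
f must satisfy (2)·f(k+1) − (1)·f(k) = k.
deg f ≤ 1 (via 0,0,1).
Coefficient equations give f(k) = k - 2.
Get s_k = R·t_k = 2**(k + 1)*(2 - k) with R(k) = B(k−1)f(k)/C(k) = (k - 2)/k.
Δs = -2**(k + 1)*k, as required.

s_k = 2**(k + 1)*(2 - k)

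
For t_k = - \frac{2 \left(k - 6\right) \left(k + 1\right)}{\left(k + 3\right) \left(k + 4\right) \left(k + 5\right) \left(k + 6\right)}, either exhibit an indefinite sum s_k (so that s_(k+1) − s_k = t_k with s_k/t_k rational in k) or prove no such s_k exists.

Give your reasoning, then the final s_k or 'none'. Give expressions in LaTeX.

s_k = \frac{2 k \left(k + 1\right)}{k^{3} + 12 k^{2} + 47 k + 60}

Compute t_(k+1)/t_k: get (k - 5)*(k + 2)*(k + 3)/((k - 6)*(k + 1)*(k + 7)).
Factor: A=k + 3; B=k + 7; C=k**2 - 5*k - 6.
f must satisfy (k + 3)·f(k+1) − (k + 6)·f(k) = k**2 - 5*k - 6.
From deg A=1, deg B=1, deg C=2: d=3.
A polynomial solution: f(k) = -k*(k + 1).
Get s_k = R·t_k = 2*k*(k + 1)/(k**3 + 12*k**2 + 47*k + 60) with R(k) = B(k−1)f(k)/C(k) = -k*(k + 6)/(k - 6).
Check: Δs_k = 2*(-k**2 + 5*k + 6)/(k**4 + 18*k**3 + 119*k**2 + 342*k + 360). ✓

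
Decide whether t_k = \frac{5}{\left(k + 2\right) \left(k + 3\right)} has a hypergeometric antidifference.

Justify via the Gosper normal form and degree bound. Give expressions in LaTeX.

Yes. s_k = \frac{5 k}{2 \left(k + 2\right)}.

Step 1: r(k) = (k + 2)/(k + 4).
A = k + 2, B = k + 4, C = 1.
Set up (k + 2)·f(k+1) − (k + 3)·f(k) − (1) = 0.
d = 1 from the (1,1,0) case.
A polynomial solution: f(k) = k/2.
Certificate R = B(k−1)f/C = k*(k + 3)/2 gives s_k = 5*k/(2*(k + 2)).
Δs = 5/(k**2 + 5*k + 6), as required.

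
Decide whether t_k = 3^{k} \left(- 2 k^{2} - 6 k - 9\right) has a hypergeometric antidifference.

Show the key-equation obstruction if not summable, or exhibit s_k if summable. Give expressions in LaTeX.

Compute t_(k+1)/t_k: get 3*(2*k**2 + 10*k + 17)/(2*k**2 + 6*k + 9).
So A=3 and B=1, with C=k**2 + 3*k + 9/2.
Key eq: (3)·f(k+1) = (1)·f(k) + (k**2 + 3*k + 9/2).
deg f ≤ 2 (via 0,0,2).
Solving with deg f ≤ 2: f(k) = (k**2 + 3)/2.
Certificate R = B(k−1)f/C = (k**2 + 3)/(2*k**2 + 6*k + 9) gives s_k = 3**k*(-k**2 - 3).
Δs = 3**k*(k**2 - 3*(k + 1)**2 - 6), as required.

Yes. s_k = 3^{k} \left(- k^{2} - 3\right).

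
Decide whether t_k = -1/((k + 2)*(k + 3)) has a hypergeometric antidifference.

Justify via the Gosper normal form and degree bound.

Compute t_(k+1)/t_k: get (k + 2)/(k + 4).
Factor: A=k + 2; B=k + 4; C=1.
Solve (k + 2)·f(k+1) − (k + 3)·f(k) = 1.
From deg A=1, deg B=1, deg C=0: d=1.
Solve for f: f(k) = k/2 (degree 1 ≤ 1).
R(k) = B(k−1)·f(k)/C(k) = k*(k + 3)/2; s_k = R·t_k = -k/(2*k + 4).
Verify: -1/(k**2 + 5*k + 6) matches t_k.

Yes. s_k = -k/(2*k + 4).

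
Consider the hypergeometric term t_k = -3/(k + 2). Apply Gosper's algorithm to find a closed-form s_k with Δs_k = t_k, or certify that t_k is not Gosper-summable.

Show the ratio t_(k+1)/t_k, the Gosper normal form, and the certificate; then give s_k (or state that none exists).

no hypergeometric antidifference exists

Ratio r(k) = (k + 2)/(k + 3).
A = k + 2, B = k + 3, C = 1.
Need (k + 2)·f(k+1) − (k + 2)·f(k) = 1.
deg f ≤ 0 (via 1,1,0).
Put f(k) = c0: A·f(k+1) − B(k−1)·f(k) − C = -1; need -1 = 0 — inconsistent ⇒ no f, not summable.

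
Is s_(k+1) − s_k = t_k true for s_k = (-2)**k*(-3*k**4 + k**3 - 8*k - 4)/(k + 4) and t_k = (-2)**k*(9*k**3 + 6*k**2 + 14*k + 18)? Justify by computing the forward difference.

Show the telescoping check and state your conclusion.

s_(k+1) = (-2)**(k + 1)*(-8*k - 3*(k + 1)**4 + (k + 1)**3 - 12)/(k + 5)
s_(k+1) − s_k = (-2)**k*(9*k**5 + 60*k**4 + 113*k**3 + 162*k**2 + 208*k + 132)/(k**2 + 9*k + 20)
(s_(k+1) − s_k) − t_k = (-2)**k*(-27*k**4 - 135*k**3 - 102*k**2 - 234*k - 228)/(k**2 + 9*k + 20)

Invalid: residual (-2)**k*(-27*k**4 - 135*k**3 - 102*k**2 - 234*k - 228)/(k**2 + 9*k + 20) ≠ 0.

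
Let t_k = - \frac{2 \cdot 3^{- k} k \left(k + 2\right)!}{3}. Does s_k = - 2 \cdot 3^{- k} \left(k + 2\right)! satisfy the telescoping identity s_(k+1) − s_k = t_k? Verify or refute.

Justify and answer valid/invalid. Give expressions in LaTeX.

s_(k+1) = -2*factorial(k + 3)/(3*3**k)
s_(k+1) − s_k = -2*k*factorial(k + 2)/(3*3**k)
(s_(k+1) − s_k) − t_k = 0

valid; difference matches t_k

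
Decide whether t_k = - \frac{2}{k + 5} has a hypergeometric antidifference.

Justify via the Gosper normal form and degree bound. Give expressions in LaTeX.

No — key equation has no polynomial f.

t_(k+1)/t_k = (k + 5)/(k + 6).
Factor: A=k + 5; B=k + 6; C=1.
Set up (k + 5)·f(k+1) − (k + 5)·f(k) − (1) = 0.
Bound: deg f ≤ 0.
Generic f = c0 gives residual -1; -1 = 0 cannot hold, so t_k is not Gosper-summable.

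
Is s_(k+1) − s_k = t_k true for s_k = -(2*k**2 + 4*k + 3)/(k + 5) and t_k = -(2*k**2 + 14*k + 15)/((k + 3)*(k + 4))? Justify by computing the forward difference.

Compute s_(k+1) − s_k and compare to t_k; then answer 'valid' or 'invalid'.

s_(k+1) = (-2*k**2 - 8*k - 9)/(k + 6)
s_(k+1) − s_k = (-2*k**2 - 22*k - 27)/(k**2 + 11*k + 30)
(s_(k+1) − s_k) − t_k = 6*(4*k**2 + 22*k + 21)/(k**4 + 18*k**3 + 119*k**2 + 342*k + 360)

Invalid: residual 6*(4*k**2 + 22*k + 21)/(k**4 + 18*k**3 + 119*k**2 + 342*k + 360) ≠ 0.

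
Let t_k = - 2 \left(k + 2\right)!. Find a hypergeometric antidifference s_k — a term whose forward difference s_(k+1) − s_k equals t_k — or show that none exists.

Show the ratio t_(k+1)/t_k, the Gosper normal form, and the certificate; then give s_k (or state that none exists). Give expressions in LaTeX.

not Gosper-summable; s_k does not exist

r(k) = k + 3 after simplifying.
So A=k + 3 and B=1, with C=1.
Solve (k + 3)·f(k+1) − (1)·f(k) = 1.
deg f ≤ -1 (via 1,0,0).
Bound -1 < 0, so the key equation has no polynomial solution.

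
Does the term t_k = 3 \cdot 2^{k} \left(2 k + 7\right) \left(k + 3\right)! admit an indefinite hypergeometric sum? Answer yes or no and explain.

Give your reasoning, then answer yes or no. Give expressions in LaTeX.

Yes. s_k = 3 \cdot 2^{k} \left(k + 3\right)!.

Compute t_(k+1)/t_k: get 2*(k + 4)*(2*k + 9)/(2*k + 7).
A = 2*k + 8, B = 1, C = k + 7/2.
Need (2*k + 8)·f(k+1) − (1)·f(k) = k + 7/2.
From deg A=1, deg B=0, deg C=1: d=0.
Solve for f: f(k) = 1/2 (degree 0 ≤ 0).
Certificate R = B(k−1)f/C = 1/(2*k + 7) gives s_k = 3*2**k*factorial(k + 3).
s_(k+1) − s_k = 3*2**k*(2*k + 7)*factorial(k + 3) = t_k.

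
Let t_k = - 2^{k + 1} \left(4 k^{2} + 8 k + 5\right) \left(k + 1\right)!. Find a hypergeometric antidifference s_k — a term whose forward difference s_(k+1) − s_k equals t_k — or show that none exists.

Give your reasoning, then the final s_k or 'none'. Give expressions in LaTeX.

s_k = - 2^{k + 1} \left(2 k - 1\right) \left(k + 1\right)!

Compute t_(k+1)/t_k: get 2*(4*k**3 + 24*k**2 + 49*k + 34)/(4*k**2 + 8*k + 5).
A = 2*k + 4, B = 1, C = k**2 + 2*k + 5/4.
Need (2*k + 4)·f(k+1) − (1)·f(k) = k**2 + 2*k + 5/4.
From deg A=1, deg B=0, deg C=2: d=1.
A polynomial solution: f(k) = (2*k - 1)/4.
R(k) = B(k−1)·f(k)/C(k) = (2*k - 1)/(4*k**2 + 8*k + 5); s_k = R·t_k = -2**(k + 1)*(2*k - 1)*factorial(k + 1).
s_(k+1) − s_k = -2**(k + 1)*(4*k**2 + 8*k + 5)*factorial(k + 1) = t_k.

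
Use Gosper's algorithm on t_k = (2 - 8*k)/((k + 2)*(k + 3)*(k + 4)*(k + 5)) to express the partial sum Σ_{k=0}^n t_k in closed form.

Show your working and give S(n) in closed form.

S(n) = (-n**3 - 12*n**2 + n + 12)/(12*(n**3 + 12*n**2 + 47*n + 60))

Ratio r(k) = (k + 2)*(4*k + 3)/((k + 6)*(4*k - 1)).
Factor: A=k + 2; B=k + 6; C=k - 1/4.
Solve (k + 2)·f(k+1) − (k + 5)·f(k) = k - 1/4.
d = 3 from the (1,1,1) case.
Solving with deg f ≤ 3: f(k) = k*(k - 2)*(k + 11)/96.
Certificate R = B(k−1)f/C = k*(k - 2)*(k + 5)*(k + 11)/(24*(4*k - 1)) gives s_k = -k*(k**2 + 9*k - 22)/(12*(k + 2)*(k + 3)*(k + 4)).
Check: Δs_k = 2*(1 - 4*k)/(k**4 + 14*k**3 + 71*k**2 + 154*k + 120). ✓
Telescope: S(n) = s_(n+1) − s_(0) = (-n**3 - 12*n**2 + n + 12)/(12*(n**3 + 12*n**2 + 47*n + 60)) − (0) = (-n**3 - 12*n**2 + n + 12)/(12*(n**3 + 12*n**2 + 47*n + 60)).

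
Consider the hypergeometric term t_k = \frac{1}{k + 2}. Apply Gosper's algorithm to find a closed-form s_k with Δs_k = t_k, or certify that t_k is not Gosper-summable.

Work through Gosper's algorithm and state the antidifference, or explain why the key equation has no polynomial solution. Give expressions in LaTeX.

not Gosper-summable; s_k does not exist

The ratio is (k + 2)/(k + 3).
Gosper form: A/B · C(k+1)/C(k) with A=k + 2, B=k + 3, C=1.
Need (k + 2)·f(k+1) − (k + 2)·f(k) = 1.
d = 0 from the (1,1,0) case.
Put f(k) = c0: A·f(k+1) − B(k−1)·f(k) − C = -1; need -1 = 0 — inconsistent ⇒ no f, not summable.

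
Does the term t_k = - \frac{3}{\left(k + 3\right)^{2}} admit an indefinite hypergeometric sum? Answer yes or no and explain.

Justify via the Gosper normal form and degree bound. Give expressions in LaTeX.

Compute t_(k+1)/t_k: get (k + 3)**2/(k + 4)**2.
So A=k**2 + 6*k + 9 and B=k**2 + 8*k + 16, with C=1.
Need (k**2 + 6*k + 9)·f(k+1) − (k**2 + 6*k + 9)·f(k) = 1.
deg f ≤ 0 (via 2,2,0).
Put f(k) = c0: A·f(k+1) − B(k−1)·f(k) − C = -1; need -1 = 0 — inconsistent ⇒ no f, not summable.

No. Not Gosper-summable.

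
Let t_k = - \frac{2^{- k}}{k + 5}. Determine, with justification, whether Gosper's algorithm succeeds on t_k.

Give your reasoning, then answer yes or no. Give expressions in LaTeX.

No — key equation has no polynomial f.

The ratio is (k + 5)/(2*(k + 6)).
Gosper form: A/B · C(k+1)/C(k) with A=k/2 + 5/2, B=k + 6, C=1.
Key eq: (k/2 + 5/2)·f(k+1) = (k + 5)·f(k) + (1).
deg f ≤ -1 (via 1,1,0).
Negative degree bound (-1): no f exists, t_k not Gosper-summable.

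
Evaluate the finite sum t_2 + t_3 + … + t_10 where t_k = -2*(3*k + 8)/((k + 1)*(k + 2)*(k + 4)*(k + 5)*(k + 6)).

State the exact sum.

Σ = -17/1120

Compute t_(k+1)/t_k: get (k + 1)*(k + 4)*(3*k + 11)/((k + 3)*(k + 7)*(3*k + 8)).
A = k + 1, B = k + 7, C = k**2 + 17*k/3 + 8.
Solve (k + 1)·f(k+1) − (k + 6)·f(k) = k**2 + 17*k/3 + 8.
deg f ≤ 5 (via 1,1,2).
Match coefficients ⇒ f(k) = k*(k + 2)*(k + 3)*(k**2 + 10*k + 29)/60.
Get s_k = R·t_k = k*(-k**2 - 10*k - 29)/(10*(k**3 + 10*k**2 + 29*k + 20)) with R(k) = B(k−1)f(k)/C(k) = k*(k + 2)*(k + 6)*(k**2 + 10*k + 29)/(20*(3*k + 8)).
Verify: 2*(-3*k - 8)/(k**5 + 18*k**4 + 121*k**3 + 372*k**2 + 508*k + 240) matches t_k.
Σ_(k=2)^(10) t_k = s_(11) − s_(2) = -143/1440 − (-53/630) = -17/1120.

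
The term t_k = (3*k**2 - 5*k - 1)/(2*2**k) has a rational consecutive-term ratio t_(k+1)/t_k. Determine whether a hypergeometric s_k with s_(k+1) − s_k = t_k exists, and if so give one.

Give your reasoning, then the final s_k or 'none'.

s_k = (-3*k**2 - k - 3)/2**k

Ratio r(k) = (3*k**2 + k - 3)/(2*(3*k**2 - 5*k - 1)).
Factor: A=1/2; B=1; C=k**2 - 5*k/3 - 1/3.
Need (1/2)·f(k+1) − (1)·f(k) = k**2 - 5*k/3 - 1/3.
deg f ≤ 2 (via 0,0,2).
Coefficient equations give f(k) = -2*(3*k**2 + k + 3)/3.
Get s_k = R·t_k = (-3*k**2 - k - 3)/2**k with R(k) = B(k−1)f(k)/C(k) = -2*(3*k**2 + k + 3)/(3*k**2 - 5*k - 1).
Check: Δs_k = (3*k**2 - 5*k - 1)/(2*2**k). ✓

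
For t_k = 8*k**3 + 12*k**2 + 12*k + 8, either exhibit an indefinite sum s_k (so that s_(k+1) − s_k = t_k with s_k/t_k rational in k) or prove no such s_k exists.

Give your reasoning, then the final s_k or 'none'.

s_k = 2*k*(k**3 + k + 2)

t_(k+1)/t_k = (2*k**3 + 9*k**2 + 15*k + 10)/(2*k**3 + 3*k**2 + 3*k + 2).
A = 1, B = 1, C = k**3 + 3*k**2/2 + 3*k/2 + 1.
Need (1)·f(k+1) − (1)·f(k) = k**3 + 3*k**2/2 + 3*k/2 + 1.
deg f ≤ 4 (via 0,0,3).
Solving with deg f ≤ 4: f(k) = k*(k + 1)*(k**2 - k + 2)/4.
R(k) = B(k−1)·f(k)/C(k) = k*(k**2 - k + 2)/(2*(2*k**2 + k + 2)); s_k = R·t_k = 2*k*(k**3 + k + 2).
Check: Δs_k = 8*k**3 + 12*k**2 + 12*k + 8. ✓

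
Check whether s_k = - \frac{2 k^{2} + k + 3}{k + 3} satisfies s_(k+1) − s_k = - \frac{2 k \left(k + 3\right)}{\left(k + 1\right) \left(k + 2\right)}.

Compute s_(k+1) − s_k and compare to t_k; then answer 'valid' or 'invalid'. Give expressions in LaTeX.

s_(k+1) = (-k - 2*(k + 1)**2 - 4)/(k + 4)
s_(k+1) − s_k = 2*(-k**2 - 7*k - 3)/(k**2 + 7*k + 12)
(s_(k+1) − s_k) − t_k = 2*(7*k**2 + 13*k - 6)/(k**4 + 10*k**3 + 35*k**2 + 50*k + 24)

Invalid: residual \frac{2 \left(7 k^{2} + 13 k - 6\right)}{k^{4} + 10 k^{3} + 35 k^{2} + 50 k + 24} ≠ 0.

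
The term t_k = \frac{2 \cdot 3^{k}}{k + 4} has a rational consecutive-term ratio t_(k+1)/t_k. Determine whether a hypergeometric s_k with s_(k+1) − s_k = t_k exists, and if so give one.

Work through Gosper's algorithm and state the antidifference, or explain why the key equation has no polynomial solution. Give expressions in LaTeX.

not Gosper-summable; s_k does not exist

The ratio is 3*(k + 4)/(k + 5).
So A=3*k + 12 and B=k + 5, with C=1.
Set up (3*k + 12)·f(k+1) − (k + 4)·f(k) − (1) = 0.
Bound: deg f ≤ -1.
d = -1 < 0 ⇒ no nonzero polynomial f; not summable.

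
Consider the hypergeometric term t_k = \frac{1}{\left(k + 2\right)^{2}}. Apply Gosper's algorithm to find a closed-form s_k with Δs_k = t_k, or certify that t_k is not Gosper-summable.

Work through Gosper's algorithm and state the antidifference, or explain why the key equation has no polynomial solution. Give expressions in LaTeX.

Step 1: r(k) = (k + 2)**2/(k + 3)**2.
So A=k**2 + 4*k + 4 and B=k**2 + 6*k + 9, with C=1.
Key eq: (k**2 + 4*k + 4)·f(k+1) = (k**2 + 4*k + 4)·f(k) + (1).
d = 0 from the (2,2,0) case.
Write f(k) = c0. Then LHS − RHS = -1, requiring -1 = 0: contradictory. No certificate.

not Gosper-summable; s_k does not exist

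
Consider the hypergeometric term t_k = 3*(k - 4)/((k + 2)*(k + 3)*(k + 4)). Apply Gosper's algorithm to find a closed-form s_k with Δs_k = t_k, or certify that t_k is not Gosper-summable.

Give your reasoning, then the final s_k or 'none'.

s_k = k*(-k - 11)/(2*(k + 2)*(k + 3))

Step 1: r(k) = (k - 3)*(k + 2)/((k - 4)*(k + 5)).
A = k + 2, B = k + 5, C = k - 4.
Solve (k + 2)·f(k+1) − (k + 4)·f(k) = k - 4.
From deg A=1, deg B=1, deg C=1: d=2.
Solving with deg f ≤ 2: f(k) = -k*(k + 11)/6.
Certificate R = B(k−1)f/C = -k*(k + 4)*(k + 11)/(6*(k - 4)) gives s_k = k*(-k - 11)/(2*(k + 2)*(k + 3)).
Δs = 3*(k - 4)/(k**3 + 9*k**2 + 26*k + 24), as required.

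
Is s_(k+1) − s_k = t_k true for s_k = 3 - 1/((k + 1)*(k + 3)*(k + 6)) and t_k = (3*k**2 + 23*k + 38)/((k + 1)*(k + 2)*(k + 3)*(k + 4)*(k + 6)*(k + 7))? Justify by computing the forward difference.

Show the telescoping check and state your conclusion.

s_(k+1) = 3 - 1/((k + 2)*(k + 4)*(k + 7))
s_(k+1) − s_k = (3*k**2 + 23*k + 38)/(k**6 + 23*k**5 + 207*k**4 + 925*k**3 + 2144*k**2 + 2412*k + 1008)
(s_(k+1) − s_k) − t_k = 0

Valid — Δs_k = t_k.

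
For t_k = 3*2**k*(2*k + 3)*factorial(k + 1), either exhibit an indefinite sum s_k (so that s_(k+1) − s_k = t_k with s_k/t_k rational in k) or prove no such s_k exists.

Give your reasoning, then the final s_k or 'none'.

s_k = 3*2**k*factorial(k + 1)

t_(k+1)/t_k = 2*(k + 2)*(2*k + 5)/(2*k + 3).
A = 2*k + 4, B = 1, C = k + 3/2.
f must satisfy (2*k + 4)·f(k+1) − (1)·f(k) = k + 3/2.
Degrees (1,0,1) ⇒ d ≤ 0.
Coefficient equations give f(k) = 1/2.
Get s_k = R·t_k = 3*2**k*factorial(k + 1) with R(k) = B(k−1)f(k)/C(k) = 1/(2*k + 3).
Δs = 3*2**k*(2*k + 3)*factorial(k + 1), as required.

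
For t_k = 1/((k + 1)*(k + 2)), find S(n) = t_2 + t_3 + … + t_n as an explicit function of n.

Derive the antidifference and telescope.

Step 1: r(k) = (k + 1)/(k + 3).
A = k + 1, B = k + 3, C = 1.
Set up (k + 1)·f(k+1) − (k + 2)·f(k) − (1) = 0.
deg f ≤ 1 (via 1,1,0).
Coefficient equations give f(k) = k.
Certificate R = B(k−1)f/C = k*(k + 2) gives s_k = k/(k + 1).
Check: Δs_k = 1/(k**2 + 3*k + 2). ✓
s_(n+1) = (n + 1)/(n + 2) and s_(2) = 2/3, so S(n) = (n - 1)/(3*(n + 2)).

S(n) = (n - 1)/(3*(n + 2))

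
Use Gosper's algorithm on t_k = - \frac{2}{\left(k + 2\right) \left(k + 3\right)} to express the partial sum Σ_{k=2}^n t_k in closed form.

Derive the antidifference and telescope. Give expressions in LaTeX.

S(n) = \frac{1 - n}{2 \left(n + 3\right)}

Compute t_(k+1)/t_k: get (k + 2)/(k + 4).
Normal form (A,B,C) = (k + 2, k + 4, 1).
Set up (k + 2)·f(k+1) − (k + 3)·f(k) − (1) = 0.
deg f ≤ 1 (via 1,1,0).
Solving with deg f ≤ 1: f(k) = k/2.
Get s_k = R·t_k = -k/(k + 2) with R(k) = B(k−1)f(k)/C(k) = k*(k + 3)/2.
Δs = -2/(k**2 + 5*k + 6), as required.
s_(n+1) = (-n - 1)/(n + 3) and s_(2) = -1/2, so S(n) = (1 - n)/(2*(n + 3)).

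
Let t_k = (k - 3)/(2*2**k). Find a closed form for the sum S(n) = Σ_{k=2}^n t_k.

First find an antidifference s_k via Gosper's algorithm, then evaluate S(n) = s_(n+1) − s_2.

Compute t_(k+1)/t_k: get (k - 2)/(2*(k - 3)).
Normal form (A,B,C) = (1/2, 1, k - 3).
Need (1/2)·f(k+1) − (1)·f(k) = k - 3.
Degrees (0,0,1) ⇒ d ≤ 1.
Match coefficients ⇒ f(k) = -2*(k - 2).
Get s_k = R·t_k = (2 - k)/2**k with R(k) = B(k−1)f(k)/C(k) = -2*(k - 2)/(k - 3).
s_(k+1) − s_k = (k - 3)/(2*2**k) = t_k.
Evaluate: s_(n+1) = 2**(-n - 1)*(1 - n); subtract s_(2) = 0 ⇒ S(n) = 2**(-n - 1)*(1 - n).

S(n) = 2**(-n - 1)*(1 - n)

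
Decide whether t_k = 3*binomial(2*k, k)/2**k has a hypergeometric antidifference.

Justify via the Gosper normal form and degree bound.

Compute t_(k+1)/t_k: get (2*k + 1)/(k + 1).
Gosper form: A/B · C(k+1)/C(k) with A=2*k + 1, B=k + 1, C=1.
Need (2*k + 1)·f(k+1) − (k)·f(k) = 1.
Degrees (1,1,0) ⇒ d ≤ -1.
Bound -1 < 0, so the key equation has no polynomial solution.

No — negative degree bound, so no certificate f.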